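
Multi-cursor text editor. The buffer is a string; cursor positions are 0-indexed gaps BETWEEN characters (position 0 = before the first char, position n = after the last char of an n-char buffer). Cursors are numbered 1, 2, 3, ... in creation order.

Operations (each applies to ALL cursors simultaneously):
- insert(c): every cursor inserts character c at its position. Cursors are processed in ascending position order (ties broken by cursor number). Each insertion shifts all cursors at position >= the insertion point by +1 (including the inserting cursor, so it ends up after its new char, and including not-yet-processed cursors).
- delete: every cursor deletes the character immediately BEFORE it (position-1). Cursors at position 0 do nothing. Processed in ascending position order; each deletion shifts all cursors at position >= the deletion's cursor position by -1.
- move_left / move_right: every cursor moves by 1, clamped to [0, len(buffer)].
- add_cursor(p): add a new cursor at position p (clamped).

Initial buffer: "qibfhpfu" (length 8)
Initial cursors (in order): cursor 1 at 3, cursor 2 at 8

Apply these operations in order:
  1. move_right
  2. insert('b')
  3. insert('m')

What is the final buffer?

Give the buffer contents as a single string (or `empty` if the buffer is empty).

Answer: qibfbmhpfubm

Derivation:
After op 1 (move_right): buffer="qibfhpfu" (len 8), cursors c1@4 c2@8, authorship ........
After op 2 (insert('b')): buffer="qibfbhpfub" (len 10), cursors c1@5 c2@10, authorship ....1....2
After op 3 (insert('m')): buffer="qibfbmhpfubm" (len 12), cursors c1@6 c2@12, authorship ....11....22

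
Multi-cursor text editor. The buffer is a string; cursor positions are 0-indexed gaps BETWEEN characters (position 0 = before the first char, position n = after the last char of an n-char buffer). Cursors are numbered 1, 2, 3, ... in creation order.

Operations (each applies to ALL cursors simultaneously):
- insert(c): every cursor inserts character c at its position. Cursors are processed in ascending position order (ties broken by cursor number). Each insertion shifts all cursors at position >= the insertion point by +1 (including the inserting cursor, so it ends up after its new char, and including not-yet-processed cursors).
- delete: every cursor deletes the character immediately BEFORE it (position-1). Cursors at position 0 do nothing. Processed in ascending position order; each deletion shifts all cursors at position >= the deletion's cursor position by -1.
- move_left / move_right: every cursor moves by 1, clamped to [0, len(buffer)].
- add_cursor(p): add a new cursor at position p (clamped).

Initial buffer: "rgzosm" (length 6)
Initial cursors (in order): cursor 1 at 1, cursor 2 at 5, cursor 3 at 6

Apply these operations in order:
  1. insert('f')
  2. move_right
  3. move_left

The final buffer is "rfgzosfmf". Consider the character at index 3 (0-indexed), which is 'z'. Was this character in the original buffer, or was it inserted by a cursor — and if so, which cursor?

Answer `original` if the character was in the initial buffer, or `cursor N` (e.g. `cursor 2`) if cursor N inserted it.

After op 1 (insert('f')): buffer="rfgzosfmf" (len 9), cursors c1@2 c2@7 c3@9, authorship .1....2.3
After op 2 (move_right): buffer="rfgzosfmf" (len 9), cursors c1@3 c2@8 c3@9, authorship .1....2.3
After op 3 (move_left): buffer="rfgzosfmf" (len 9), cursors c1@2 c2@7 c3@8, authorship .1....2.3
Authorship (.=original, N=cursor N): . 1 . . . . 2 . 3
Index 3: author = original

Answer: original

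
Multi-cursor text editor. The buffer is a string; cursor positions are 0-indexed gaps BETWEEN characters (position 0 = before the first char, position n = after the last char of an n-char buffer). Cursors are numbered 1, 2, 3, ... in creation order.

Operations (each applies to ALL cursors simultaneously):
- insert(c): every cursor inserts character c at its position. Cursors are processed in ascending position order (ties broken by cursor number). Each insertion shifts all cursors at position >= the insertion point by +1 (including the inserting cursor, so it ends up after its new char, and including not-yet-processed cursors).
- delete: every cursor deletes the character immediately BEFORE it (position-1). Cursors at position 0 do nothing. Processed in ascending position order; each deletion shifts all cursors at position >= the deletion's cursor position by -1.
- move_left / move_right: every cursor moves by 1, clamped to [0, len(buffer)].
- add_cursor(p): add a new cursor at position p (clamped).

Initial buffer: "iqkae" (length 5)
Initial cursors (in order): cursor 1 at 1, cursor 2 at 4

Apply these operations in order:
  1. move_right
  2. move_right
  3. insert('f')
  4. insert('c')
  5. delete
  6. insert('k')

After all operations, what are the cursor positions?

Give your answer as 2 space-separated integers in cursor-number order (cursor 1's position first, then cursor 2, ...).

Answer: 5 9

Derivation:
After op 1 (move_right): buffer="iqkae" (len 5), cursors c1@2 c2@5, authorship .....
After op 2 (move_right): buffer="iqkae" (len 5), cursors c1@3 c2@5, authorship .....
After op 3 (insert('f')): buffer="iqkfaef" (len 7), cursors c1@4 c2@7, authorship ...1..2
After op 4 (insert('c')): buffer="iqkfcaefc" (len 9), cursors c1@5 c2@9, authorship ...11..22
After op 5 (delete): buffer="iqkfaef" (len 7), cursors c1@4 c2@7, authorship ...1..2
After op 6 (insert('k')): buffer="iqkfkaefk" (len 9), cursors c1@5 c2@9, authorship ...11..22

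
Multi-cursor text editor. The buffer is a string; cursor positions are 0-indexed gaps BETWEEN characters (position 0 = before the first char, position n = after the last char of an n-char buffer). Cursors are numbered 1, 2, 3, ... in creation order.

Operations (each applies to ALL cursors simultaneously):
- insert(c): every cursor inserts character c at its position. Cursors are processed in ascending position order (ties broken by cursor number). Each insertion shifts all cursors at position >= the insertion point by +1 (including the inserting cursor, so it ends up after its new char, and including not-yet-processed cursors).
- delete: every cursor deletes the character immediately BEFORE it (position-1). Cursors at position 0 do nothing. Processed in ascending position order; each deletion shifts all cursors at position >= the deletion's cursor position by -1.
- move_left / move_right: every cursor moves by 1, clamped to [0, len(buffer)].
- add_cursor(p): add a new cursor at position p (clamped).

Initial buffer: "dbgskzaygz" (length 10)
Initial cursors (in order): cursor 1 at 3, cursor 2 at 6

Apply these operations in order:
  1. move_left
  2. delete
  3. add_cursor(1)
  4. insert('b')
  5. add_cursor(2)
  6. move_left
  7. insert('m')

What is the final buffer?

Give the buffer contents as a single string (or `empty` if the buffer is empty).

Answer: dmbmmbgsmbzaygz

Derivation:
After op 1 (move_left): buffer="dbgskzaygz" (len 10), cursors c1@2 c2@5, authorship ..........
After op 2 (delete): buffer="dgszaygz" (len 8), cursors c1@1 c2@3, authorship ........
After op 3 (add_cursor(1)): buffer="dgszaygz" (len 8), cursors c1@1 c3@1 c2@3, authorship ........
After op 4 (insert('b')): buffer="dbbgsbzaygz" (len 11), cursors c1@3 c3@3 c2@6, authorship .13..2.....
After op 5 (add_cursor(2)): buffer="dbbgsbzaygz" (len 11), cursors c4@2 c1@3 c3@3 c2@6, authorship .13..2.....
After op 6 (move_left): buffer="dbbgsbzaygz" (len 11), cursors c4@1 c1@2 c3@2 c2@5, authorship .13..2.....
After op 7 (insert('m')): buffer="dmbmmbgsmbzaygz" (len 15), cursors c4@2 c1@5 c3@5 c2@9, authorship .41133..22.....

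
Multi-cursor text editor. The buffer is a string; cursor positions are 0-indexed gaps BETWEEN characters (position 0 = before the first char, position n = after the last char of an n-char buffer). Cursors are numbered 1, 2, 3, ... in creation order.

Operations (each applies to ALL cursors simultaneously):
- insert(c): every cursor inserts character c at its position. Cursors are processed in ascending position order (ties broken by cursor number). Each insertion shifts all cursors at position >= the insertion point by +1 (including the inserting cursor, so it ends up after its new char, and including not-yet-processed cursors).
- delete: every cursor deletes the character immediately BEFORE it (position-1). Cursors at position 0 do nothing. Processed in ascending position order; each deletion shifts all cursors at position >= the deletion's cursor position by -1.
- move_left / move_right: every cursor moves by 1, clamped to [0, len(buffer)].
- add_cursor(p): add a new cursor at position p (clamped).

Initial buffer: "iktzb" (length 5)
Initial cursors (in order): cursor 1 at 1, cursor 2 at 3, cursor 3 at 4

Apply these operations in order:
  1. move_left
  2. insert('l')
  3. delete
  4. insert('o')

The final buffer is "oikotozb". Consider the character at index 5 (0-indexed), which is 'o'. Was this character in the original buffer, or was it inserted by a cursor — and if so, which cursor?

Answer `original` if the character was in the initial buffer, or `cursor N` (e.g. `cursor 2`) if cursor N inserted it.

After op 1 (move_left): buffer="iktzb" (len 5), cursors c1@0 c2@2 c3@3, authorship .....
After op 2 (insert('l')): buffer="likltlzb" (len 8), cursors c1@1 c2@4 c3@6, authorship 1..2.3..
After op 3 (delete): buffer="iktzb" (len 5), cursors c1@0 c2@2 c3@3, authorship .....
After op 4 (insert('o')): buffer="oikotozb" (len 8), cursors c1@1 c2@4 c3@6, authorship 1..2.3..
Authorship (.=original, N=cursor N): 1 . . 2 . 3 . .
Index 5: author = 3

Answer: cursor 3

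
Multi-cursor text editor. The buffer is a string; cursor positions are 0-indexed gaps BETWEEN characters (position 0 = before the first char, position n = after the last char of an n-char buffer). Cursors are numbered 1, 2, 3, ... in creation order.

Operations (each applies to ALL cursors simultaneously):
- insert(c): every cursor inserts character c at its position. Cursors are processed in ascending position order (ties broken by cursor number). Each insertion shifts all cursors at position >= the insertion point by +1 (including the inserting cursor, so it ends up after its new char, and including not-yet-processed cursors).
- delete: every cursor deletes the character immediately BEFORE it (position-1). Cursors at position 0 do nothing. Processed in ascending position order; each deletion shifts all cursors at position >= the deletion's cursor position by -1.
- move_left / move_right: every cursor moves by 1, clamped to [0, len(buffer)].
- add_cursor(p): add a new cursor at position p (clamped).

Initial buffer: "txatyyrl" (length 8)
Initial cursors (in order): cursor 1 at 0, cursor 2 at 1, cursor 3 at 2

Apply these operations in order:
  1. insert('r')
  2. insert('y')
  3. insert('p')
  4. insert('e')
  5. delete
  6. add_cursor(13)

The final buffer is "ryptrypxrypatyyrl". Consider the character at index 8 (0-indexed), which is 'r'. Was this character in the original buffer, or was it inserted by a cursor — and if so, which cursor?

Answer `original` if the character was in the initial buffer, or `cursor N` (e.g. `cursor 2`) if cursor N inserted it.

Answer: cursor 3

Derivation:
After op 1 (insert('r')): buffer="rtrxratyyrl" (len 11), cursors c1@1 c2@3 c3@5, authorship 1.2.3......
After op 2 (insert('y')): buffer="rytryxryatyyrl" (len 14), cursors c1@2 c2@5 c3@8, authorship 11.22.33......
After op 3 (insert('p')): buffer="ryptrypxrypatyyrl" (len 17), cursors c1@3 c2@7 c3@11, authorship 111.222.333......
After op 4 (insert('e')): buffer="rypetrypexrypeatyyrl" (len 20), cursors c1@4 c2@9 c3@14, authorship 1111.2222.3333......
After op 5 (delete): buffer="ryptrypxrypatyyrl" (len 17), cursors c1@3 c2@7 c3@11, authorship 111.222.333......
After op 6 (add_cursor(13)): buffer="ryptrypxrypatyyrl" (len 17), cursors c1@3 c2@7 c3@11 c4@13, authorship 111.222.333......
Authorship (.=original, N=cursor N): 1 1 1 . 2 2 2 . 3 3 3 . . . . . .
Index 8: author = 3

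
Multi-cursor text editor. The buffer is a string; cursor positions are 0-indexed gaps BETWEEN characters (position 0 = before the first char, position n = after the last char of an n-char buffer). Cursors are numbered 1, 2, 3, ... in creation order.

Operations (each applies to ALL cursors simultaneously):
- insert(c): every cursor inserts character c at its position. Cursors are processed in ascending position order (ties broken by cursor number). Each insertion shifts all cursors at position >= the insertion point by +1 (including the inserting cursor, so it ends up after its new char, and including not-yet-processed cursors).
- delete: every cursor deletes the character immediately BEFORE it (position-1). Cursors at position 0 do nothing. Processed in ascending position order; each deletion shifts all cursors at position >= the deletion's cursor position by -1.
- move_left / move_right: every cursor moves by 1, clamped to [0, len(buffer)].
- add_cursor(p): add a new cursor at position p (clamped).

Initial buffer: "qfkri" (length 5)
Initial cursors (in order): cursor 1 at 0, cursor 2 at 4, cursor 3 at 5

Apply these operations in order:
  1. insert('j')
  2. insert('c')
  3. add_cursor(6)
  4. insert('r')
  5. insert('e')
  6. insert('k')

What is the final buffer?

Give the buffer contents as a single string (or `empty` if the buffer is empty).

Answer: jcrekqfkrrekjcrekijcrek

Derivation:
After op 1 (insert('j')): buffer="jqfkrjij" (len 8), cursors c1@1 c2@6 c3@8, authorship 1....2.3
After op 2 (insert('c')): buffer="jcqfkrjcijc" (len 11), cursors c1@2 c2@8 c3@11, authorship 11....22.33
After op 3 (add_cursor(6)): buffer="jcqfkrjcijc" (len 11), cursors c1@2 c4@6 c2@8 c3@11, authorship 11....22.33
After op 4 (insert('r')): buffer="jcrqfkrrjcrijcr" (len 15), cursors c1@3 c4@8 c2@11 c3@15, authorship 111....4222.333
After op 5 (insert('e')): buffer="jcreqfkrrejcreijcre" (len 19), cursors c1@4 c4@10 c2@14 c3@19, authorship 1111....442222.3333
After op 6 (insert('k')): buffer="jcrekqfkrrekjcrekijcrek" (len 23), cursors c1@5 c4@12 c2@17 c3@23, authorship 11111....44422222.33333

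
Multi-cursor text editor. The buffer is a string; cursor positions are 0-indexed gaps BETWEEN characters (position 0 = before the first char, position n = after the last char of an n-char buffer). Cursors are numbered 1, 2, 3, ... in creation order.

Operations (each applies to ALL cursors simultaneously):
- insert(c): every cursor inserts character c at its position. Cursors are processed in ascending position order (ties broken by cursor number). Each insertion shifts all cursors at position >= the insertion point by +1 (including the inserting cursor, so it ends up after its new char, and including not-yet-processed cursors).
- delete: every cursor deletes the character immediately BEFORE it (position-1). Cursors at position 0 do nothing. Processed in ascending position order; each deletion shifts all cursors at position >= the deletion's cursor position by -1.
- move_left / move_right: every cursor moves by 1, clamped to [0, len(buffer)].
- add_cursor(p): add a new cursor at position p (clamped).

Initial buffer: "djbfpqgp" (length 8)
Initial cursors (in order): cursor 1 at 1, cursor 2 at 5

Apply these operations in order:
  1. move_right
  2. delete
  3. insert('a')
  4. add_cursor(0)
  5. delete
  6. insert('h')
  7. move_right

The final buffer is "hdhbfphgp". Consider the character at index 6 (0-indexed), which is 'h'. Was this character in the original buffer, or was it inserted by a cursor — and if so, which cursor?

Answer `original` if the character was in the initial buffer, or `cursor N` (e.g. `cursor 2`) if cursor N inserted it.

After op 1 (move_right): buffer="djbfpqgp" (len 8), cursors c1@2 c2@6, authorship ........
After op 2 (delete): buffer="dbfpgp" (len 6), cursors c1@1 c2@4, authorship ......
After op 3 (insert('a')): buffer="dabfpagp" (len 8), cursors c1@2 c2@6, authorship .1...2..
After op 4 (add_cursor(0)): buffer="dabfpagp" (len 8), cursors c3@0 c1@2 c2@6, authorship .1...2..
After op 5 (delete): buffer="dbfpgp" (len 6), cursors c3@0 c1@1 c2@4, authorship ......
After op 6 (insert('h')): buffer="hdhbfphgp" (len 9), cursors c3@1 c1@3 c2@7, authorship 3.1...2..
After op 7 (move_right): buffer="hdhbfphgp" (len 9), cursors c3@2 c1@4 c2@8, authorship 3.1...2..
Authorship (.=original, N=cursor N): 3 . 1 . . . 2 . .
Index 6: author = 2

Answer: cursor 2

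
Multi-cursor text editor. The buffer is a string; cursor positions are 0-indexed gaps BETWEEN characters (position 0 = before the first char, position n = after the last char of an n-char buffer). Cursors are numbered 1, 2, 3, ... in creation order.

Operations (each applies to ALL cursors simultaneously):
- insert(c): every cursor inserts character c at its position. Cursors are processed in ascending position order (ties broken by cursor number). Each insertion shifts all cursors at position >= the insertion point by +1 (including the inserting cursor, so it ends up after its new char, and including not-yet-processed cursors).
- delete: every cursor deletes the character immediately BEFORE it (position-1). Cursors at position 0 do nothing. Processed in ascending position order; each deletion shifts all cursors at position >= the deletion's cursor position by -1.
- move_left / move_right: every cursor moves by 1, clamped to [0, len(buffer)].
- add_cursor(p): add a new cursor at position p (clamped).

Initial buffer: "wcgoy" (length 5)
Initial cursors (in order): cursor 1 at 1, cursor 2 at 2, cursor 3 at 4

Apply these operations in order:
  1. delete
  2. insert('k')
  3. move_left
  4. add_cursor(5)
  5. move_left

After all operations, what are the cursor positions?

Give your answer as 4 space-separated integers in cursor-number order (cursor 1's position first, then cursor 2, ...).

Answer: 0 0 2 4

Derivation:
After op 1 (delete): buffer="gy" (len 2), cursors c1@0 c2@0 c3@1, authorship ..
After op 2 (insert('k')): buffer="kkgky" (len 5), cursors c1@2 c2@2 c3@4, authorship 12.3.
After op 3 (move_left): buffer="kkgky" (len 5), cursors c1@1 c2@1 c3@3, authorship 12.3.
After op 4 (add_cursor(5)): buffer="kkgky" (len 5), cursors c1@1 c2@1 c3@3 c4@5, authorship 12.3.
After op 5 (move_left): buffer="kkgky" (len 5), cursors c1@0 c2@0 c3@2 c4@4, authorship 12.3.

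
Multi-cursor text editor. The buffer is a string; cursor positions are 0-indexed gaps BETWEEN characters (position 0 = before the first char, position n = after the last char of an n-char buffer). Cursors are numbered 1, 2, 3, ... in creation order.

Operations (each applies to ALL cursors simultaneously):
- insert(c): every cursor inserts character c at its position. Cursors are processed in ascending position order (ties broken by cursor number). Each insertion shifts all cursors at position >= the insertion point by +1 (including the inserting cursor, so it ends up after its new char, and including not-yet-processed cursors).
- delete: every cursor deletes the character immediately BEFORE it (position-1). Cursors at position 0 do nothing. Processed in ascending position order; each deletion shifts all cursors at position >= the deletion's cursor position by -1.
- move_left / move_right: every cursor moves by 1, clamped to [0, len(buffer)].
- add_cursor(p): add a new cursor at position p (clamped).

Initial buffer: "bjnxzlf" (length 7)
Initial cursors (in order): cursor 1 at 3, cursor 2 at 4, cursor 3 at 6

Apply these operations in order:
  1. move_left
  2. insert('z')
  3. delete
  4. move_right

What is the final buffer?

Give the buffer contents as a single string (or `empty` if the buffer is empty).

Answer: bjnxzlf

Derivation:
After op 1 (move_left): buffer="bjnxzlf" (len 7), cursors c1@2 c2@3 c3@5, authorship .......
After op 2 (insert('z')): buffer="bjznzxzzlf" (len 10), cursors c1@3 c2@5 c3@8, authorship ..1.2..3..
After op 3 (delete): buffer="bjnxzlf" (len 7), cursors c1@2 c2@3 c3@5, authorship .......
After op 4 (move_right): buffer="bjnxzlf" (len 7), cursors c1@3 c2@4 c3@6, authorship .......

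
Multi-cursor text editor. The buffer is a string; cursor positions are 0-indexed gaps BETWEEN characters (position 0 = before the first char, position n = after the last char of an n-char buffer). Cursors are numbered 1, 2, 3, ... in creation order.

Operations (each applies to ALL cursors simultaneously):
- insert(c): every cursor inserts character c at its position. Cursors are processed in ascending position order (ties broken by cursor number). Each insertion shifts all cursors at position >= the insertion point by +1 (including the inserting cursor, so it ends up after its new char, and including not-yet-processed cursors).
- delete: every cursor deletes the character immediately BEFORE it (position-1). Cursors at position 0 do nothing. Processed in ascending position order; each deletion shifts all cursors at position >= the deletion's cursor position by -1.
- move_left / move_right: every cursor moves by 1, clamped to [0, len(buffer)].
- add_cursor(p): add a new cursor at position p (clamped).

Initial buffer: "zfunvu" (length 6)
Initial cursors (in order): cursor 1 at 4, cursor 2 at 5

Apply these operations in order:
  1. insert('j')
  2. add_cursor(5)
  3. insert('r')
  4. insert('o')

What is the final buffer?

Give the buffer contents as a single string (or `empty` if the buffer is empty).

Answer: zfunjrroovjrou

Derivation:
After op 1 (insert('j')): buffer="zfunjvju" (len 8), cursors c1@5 c2@7, authorship ....1.2.
After op 2 (add_cursor(5)): buffer="zfunjvju" (len 8), cursors c1@5 c3@5 c2@7, authorship ....1.2.
After op 3 (insert('r')): buffer="zfunjrrvjru" (len 11), cursors c1@7 c3@7 c2@10, authorship ....113.22.
After op 4 (insert('o')): buffer="zfunjrroovjrou" (len 14), cursors c1@9 c3@9 c2@13, authorship ....11313.222.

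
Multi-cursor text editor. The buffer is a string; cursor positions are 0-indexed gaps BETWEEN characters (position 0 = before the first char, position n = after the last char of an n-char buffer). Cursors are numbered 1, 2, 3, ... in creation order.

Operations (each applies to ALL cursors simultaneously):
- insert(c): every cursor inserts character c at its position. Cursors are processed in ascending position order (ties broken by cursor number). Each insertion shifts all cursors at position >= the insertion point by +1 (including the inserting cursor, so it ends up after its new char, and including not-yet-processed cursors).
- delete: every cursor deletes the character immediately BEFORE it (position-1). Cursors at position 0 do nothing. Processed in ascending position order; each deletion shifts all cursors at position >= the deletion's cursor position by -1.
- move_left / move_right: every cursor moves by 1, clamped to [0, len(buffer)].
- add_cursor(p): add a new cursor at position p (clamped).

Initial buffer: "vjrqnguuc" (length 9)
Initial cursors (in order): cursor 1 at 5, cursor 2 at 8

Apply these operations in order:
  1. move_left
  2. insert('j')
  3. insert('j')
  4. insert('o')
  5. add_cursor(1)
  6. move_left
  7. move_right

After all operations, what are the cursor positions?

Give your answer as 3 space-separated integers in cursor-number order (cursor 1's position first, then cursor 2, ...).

After op 1 (move_left): buffer="vjrqnguuc" (len 9), cursors c1@4 c2@7, authorship .........
After op 2 (insert('j')): buffer="vjrqjngujuc" (len 11), cursors c1@5 c2@9, authorship ....1...2..
After op 3 (insert('j')): buffer="vjrqjjngujjuc" (len 13), cursors c1@6 c2@11, authorship ....11...22..
After op 4 (insert('o')): buffer="vjrqjjongujjouc" (len 15), cursors c1@7 c2@13, authorship ....111...222..
After op 5 (add_cursor(1)): buffer="vjrqjjongujjouc" (len 15), cursors c3@1 c1@7 c2@13, authorship ....111...222..
After op 6 (move_left): buffer="vjrqjjongujjouc" (len 15), cursors c3@0 c1@6 c2@12, authorship ....111...222..
After op 7 (move_right): buffer="vjrqjjongujjouc" (len 15), cursors c3@1 c1@7 c2@13, authorship ....111...222..

Answer: 7 13 1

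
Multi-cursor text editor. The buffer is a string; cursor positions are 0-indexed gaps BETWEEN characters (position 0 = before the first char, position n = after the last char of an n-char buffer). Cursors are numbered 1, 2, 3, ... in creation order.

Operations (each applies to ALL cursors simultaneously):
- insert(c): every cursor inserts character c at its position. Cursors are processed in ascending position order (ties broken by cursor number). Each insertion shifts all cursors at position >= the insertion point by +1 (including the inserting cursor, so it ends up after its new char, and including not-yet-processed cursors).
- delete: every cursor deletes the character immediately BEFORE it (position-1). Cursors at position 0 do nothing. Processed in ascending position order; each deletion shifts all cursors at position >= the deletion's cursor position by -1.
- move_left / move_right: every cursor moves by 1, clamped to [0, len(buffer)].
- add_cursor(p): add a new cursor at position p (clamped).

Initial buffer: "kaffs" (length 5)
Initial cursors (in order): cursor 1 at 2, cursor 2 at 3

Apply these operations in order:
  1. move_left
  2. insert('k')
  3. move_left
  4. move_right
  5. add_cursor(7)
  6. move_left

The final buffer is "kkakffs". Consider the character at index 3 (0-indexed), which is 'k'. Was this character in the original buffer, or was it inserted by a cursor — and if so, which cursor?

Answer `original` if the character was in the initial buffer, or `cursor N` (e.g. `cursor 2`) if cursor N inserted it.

After op 1 (move_left): buffer="kaffs" (len 5), cursors c1@1 c2@2, authorship .....
After op 2 (insert('k')): buffer="kkakffs" (len 7), cursors c1@2 c2@4, authorship .1.2...
After op 3 (move_left): buffer="kkakffs" (len 7), cursors c1@1 c2@3, authorship .1.2...
After op 4 (move_right): buffer="kkakffs" (len 7), cursors c1@2 c2@4, authorship .1.2...
After op 5 (add_cursor(7)): buffer="kkakffs" (len 7), cursors c1@2 c2@4 c3@7, authorship .1.2...
After op 6 (move_left): buffer="kkakffs" (len 7), cursors c1@1 c2@3 c3@6, authorship .1.2...
Authorship (.=original, N=cursor N): . 1 . 2 . . .
Index 3: author = 2

Answer: cursor 2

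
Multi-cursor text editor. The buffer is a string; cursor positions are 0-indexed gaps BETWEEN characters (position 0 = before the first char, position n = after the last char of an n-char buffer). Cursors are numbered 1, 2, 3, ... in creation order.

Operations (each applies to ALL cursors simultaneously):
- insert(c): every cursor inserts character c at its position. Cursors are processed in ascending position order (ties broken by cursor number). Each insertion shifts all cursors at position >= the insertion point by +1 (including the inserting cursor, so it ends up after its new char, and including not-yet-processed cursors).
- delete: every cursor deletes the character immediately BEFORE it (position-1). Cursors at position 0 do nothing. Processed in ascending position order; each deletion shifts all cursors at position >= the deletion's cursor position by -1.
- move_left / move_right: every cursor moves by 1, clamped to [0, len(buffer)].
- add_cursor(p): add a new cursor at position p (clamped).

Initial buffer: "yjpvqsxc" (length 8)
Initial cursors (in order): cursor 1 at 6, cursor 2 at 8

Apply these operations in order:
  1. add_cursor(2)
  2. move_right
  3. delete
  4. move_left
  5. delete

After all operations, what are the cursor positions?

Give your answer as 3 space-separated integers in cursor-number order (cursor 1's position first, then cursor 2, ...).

After op 1 (add_cursor(2)): buffer="yjpvqsxc" (len 8), cursors c3@2 c1@6 c2@8, authorship ........
After op 2 (move_right): buffer="yjpvqsxc" (len 8), cursors c3@3 c1@7 c2@8, authorship ........
After op 3 (delete): buffer="yjvqs" (len 5), cursors c3@2 c1@5 c2@5, authorship .....
After op 4 (move_left): buffer="yjvqs" (len 5), cursors c3@1 c1@4 c2@4, authorship .....
After op 5 (delete): buffer="js" (len 2), cursors c3@0 c1@1 c2@1, authorship ..

Answer: 1 1 0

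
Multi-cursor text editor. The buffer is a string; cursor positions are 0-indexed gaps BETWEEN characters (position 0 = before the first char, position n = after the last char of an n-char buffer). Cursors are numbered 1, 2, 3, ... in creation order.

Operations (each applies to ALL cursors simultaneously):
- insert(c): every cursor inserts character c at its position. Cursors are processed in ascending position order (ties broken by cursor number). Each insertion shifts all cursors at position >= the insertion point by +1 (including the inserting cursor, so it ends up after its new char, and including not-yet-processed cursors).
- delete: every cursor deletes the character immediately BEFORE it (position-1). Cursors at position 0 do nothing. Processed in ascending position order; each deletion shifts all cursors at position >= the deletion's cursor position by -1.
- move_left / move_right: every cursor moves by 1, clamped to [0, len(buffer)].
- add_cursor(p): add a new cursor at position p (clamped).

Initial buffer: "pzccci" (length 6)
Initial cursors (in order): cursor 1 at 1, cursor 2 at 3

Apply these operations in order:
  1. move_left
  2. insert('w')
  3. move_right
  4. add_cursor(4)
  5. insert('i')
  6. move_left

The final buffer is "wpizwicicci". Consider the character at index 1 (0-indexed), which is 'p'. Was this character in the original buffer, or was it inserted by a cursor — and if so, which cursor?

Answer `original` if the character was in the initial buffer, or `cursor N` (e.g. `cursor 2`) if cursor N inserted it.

Answer: original

Derivation:
After op 1 (move_left): buffer="pzccci" (len 6), cursors c1@0 c2@2, authorship ......
After op 2 (insert('w')): buffer="wpzwccci" (len 8), cursors c1@1 c2@4, authorship 1..2....
After op 3 (move_right): buffer="wpzwccci" (len 8), cursors c1@2 c2@5, authorship 1..2....
After op 4 (add_cursor(4)): buffer="wpzwccci" (len 8), cursors c1@2 c3@4 c2@5, authorship 1..2....
After op 5 (insert('i')): buffer="wpizwicicci" (len 11), cursors c1@3 c3@6 c2@8, authorship 1.1.23.2...
After op 6 (move_left): buffer="wpizwicicci" (len 11), cursors c1@2 c3@5 c2@7, authorship 1.1.23.2...
Authorship (.=original, N=cursor N): 1 . 1 . 2 3 . 2 . . .
Index 1: author = original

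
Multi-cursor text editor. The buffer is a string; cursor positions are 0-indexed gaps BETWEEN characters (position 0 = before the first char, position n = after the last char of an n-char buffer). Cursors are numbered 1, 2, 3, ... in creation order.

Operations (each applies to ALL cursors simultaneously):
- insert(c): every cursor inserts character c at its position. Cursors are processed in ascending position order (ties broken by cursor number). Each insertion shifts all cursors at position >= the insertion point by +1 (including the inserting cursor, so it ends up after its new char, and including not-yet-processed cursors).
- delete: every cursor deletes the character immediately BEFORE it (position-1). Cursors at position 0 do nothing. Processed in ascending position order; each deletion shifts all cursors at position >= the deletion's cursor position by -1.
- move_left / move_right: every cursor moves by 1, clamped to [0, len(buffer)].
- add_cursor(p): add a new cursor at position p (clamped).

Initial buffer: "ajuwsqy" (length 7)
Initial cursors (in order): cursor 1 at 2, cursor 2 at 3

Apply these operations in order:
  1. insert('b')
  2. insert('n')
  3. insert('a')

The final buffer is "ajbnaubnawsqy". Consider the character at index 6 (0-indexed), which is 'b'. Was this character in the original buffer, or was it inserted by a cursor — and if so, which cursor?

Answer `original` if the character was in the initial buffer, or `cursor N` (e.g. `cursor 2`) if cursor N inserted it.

Answer: cursor 2

Derivation:
After op 1 (insert('b')): buffer="ajbubwsqy" (len 9), cursors c1@3 c2@5, authorship ..1.2....
After op 2 (insert('n')): buffer="ajbnubnwsqy" (len 11), cursors c1@4 c2@7, authorship ..11.22....
After op 3 (insert('a')): buffer="ajbnaubnawsqy" (len 13), cursors c1@5 c2@9, authorship ..111.222....
Authorship (.=original, N=cursor N): . . 1 1 1 . 2 2 2 . . . .
Index 6: author = 2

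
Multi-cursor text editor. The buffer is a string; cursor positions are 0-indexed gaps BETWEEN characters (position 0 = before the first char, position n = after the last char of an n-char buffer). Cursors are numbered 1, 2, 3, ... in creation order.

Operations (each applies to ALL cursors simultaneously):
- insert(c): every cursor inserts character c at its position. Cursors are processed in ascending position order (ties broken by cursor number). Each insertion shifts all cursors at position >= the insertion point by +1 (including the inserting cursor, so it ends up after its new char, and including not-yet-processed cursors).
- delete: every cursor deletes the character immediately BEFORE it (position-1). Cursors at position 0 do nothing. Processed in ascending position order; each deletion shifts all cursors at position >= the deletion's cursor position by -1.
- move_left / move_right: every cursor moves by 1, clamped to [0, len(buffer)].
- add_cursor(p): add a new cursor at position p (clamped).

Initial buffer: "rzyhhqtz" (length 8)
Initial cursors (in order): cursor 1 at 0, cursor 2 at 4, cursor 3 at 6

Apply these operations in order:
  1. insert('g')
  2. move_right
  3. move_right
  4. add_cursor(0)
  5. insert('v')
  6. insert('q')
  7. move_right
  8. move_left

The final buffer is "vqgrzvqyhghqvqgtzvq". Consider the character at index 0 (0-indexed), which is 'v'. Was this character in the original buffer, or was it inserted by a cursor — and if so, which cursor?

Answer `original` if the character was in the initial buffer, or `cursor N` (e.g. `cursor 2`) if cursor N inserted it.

Answer: cursor 4

Derivation:
After op 1 (insert('g')): buffer="grzyhghqgtz" (len 11), cursors c1@1 c2@6 c3@9, authorship 1....2..3..
After op 2 (move_right): buffer="grzyhghqgtz" (len 11), cursors c1@2 c2@7 c3@10, authorship 1....2..3..
After op 3 (move_right): buffer="grzyhghqgtz" (len 11), cursors c1@3 c2@8 c3@11, authorship 1....2..3..
After op 4 (add_cursor(0)): buffer="grzyhghqgtz" (len 11), cursors c4@0 c1@3 c2@8 c3@11, authorship 1....2..3..
After op 5 (insert('v')): buffer="vgrzvyhghqvgtzv" (len 15), cursors c4@1 c1@5 c2@11 c3@15, authorship 41..1..2..23..3
After op 6 (insert('q')): buffer="vqgrzvqyhghqvqgtzvq" (len 19), cursors c4@2 c1@7 c2@14 c3@19, authorship 441..11..2..223..33
After op 7 (move_right): buffer="vqgrzvqyhghqvqgtzvq" (len 19), cursors c4@3 c1@8 c2@15 c3@19, authorship 441..11..2..223..33
After op 8 (move_left): buffer="vqgrzvqyhghqvqgtzvq" (len 19), cursors c4@2 c1@7 c2@14 c3@18, authorship 441..11..2..223..33
Authorship (.=original, N=cursor N): 4 4 1 . . 1 1 . . 2 . . 2 2 3 . . 3 3
Index 0: author = 4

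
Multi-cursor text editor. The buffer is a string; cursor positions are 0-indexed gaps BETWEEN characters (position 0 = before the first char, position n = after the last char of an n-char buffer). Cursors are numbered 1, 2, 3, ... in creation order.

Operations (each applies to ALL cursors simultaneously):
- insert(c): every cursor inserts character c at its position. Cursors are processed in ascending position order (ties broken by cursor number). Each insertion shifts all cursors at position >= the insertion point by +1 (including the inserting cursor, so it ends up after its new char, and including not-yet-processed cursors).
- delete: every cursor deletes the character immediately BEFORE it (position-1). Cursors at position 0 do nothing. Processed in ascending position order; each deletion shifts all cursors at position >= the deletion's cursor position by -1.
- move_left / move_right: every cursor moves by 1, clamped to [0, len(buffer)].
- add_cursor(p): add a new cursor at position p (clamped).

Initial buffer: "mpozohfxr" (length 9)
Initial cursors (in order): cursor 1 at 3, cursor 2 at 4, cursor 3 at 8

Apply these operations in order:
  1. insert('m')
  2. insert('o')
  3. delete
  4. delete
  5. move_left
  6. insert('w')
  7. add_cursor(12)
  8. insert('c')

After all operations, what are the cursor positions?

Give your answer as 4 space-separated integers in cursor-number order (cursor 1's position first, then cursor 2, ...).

Answer: 4 7 13 16

Derivation:
After op 1 (insert('m')): buffer="mpomzmohfxmr" (len 12), cursors c1@4 c2@6 c3@11, authorship ...1.2....3.
After op 2 (insert('o')): buffer="mpomozmoohfxmor" (len 15), cursors c1@5 c2@8 c3@14, authorship ...11.22....33.
After op 3 (delete): buffer="mpomzmohfxmr" (len 12), cursors c1@4 c2@6 c3@11, authorship ...1.2....3.
After op 4 (delete): buffer="mpozohfxr" (len 9), cursors c1@3 c2@4 c3@8, authorship .........
After op 5 (move_left): buffer="mpozohfxr" (len 9), cursors c1@2 c2@3 c3@7, authorship .........
After op 6 (insert('w')): buffer="mpwowzohfwxr" (len 12), cursors c1@3 c2@5 c3@10, authorship ..1.2....3..
After op 7 (add_cursor(12)): buffer="mpwowzohfwxr" (len 12), cursors c1@3 c2@5 c3@10 c4@12, authorship ..1.2....3..
After op 8 (insert('c')): buffer="mpwcowczohfwcxrc" (len 16), cursors c1@4 c2@7 c3@13 c4@16, authorship ..11.22....33..4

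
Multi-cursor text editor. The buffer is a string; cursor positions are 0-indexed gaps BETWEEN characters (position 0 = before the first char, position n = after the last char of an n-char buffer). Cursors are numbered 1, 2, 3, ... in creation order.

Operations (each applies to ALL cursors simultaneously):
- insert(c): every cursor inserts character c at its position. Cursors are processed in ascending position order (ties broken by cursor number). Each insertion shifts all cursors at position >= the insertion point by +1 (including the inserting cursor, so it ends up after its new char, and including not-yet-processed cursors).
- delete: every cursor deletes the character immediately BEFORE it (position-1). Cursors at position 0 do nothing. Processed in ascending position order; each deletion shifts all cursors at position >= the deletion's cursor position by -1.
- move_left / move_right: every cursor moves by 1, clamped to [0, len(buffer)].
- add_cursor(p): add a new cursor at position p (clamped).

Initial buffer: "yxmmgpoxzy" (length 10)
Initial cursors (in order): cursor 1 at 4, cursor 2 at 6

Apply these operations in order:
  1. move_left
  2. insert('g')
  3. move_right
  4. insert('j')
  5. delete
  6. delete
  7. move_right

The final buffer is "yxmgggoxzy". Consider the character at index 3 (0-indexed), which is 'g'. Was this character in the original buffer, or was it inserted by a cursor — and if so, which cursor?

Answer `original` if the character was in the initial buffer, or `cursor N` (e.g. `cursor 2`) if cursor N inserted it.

Answer: cursor 1

Derivation:
After op 1 (move_left): buffer="yxmmgpoxzy" (len 10), cursors c1@3 c2@5, authorship ..........
After op 2 (insert('g')): buffer="yxmgmggpoxzy" (len 12), cursors c1@4 c2@7, authorship ...1..2.....
After op 3 (move_right): buffer="yxmgmggpoxzy" (len 12), cursors c1@5 c2@8, authorship ...1..2.....
After op 4 (insert('j')): buffer="yxmgmjggpjoxzy" (len 14), cursors c1@6 c2@10, authorship ...1.1.2.2....
After op 5 (delete): buffer="yxmgmggpoxzy" (len 12), cursors c1@5 c2@8, authorship ...1..2.....
After op 6 (delete): buffer="yxmgggoxzy" (len 10), cursors c1@4 c2@6, authorship ...1.2....
After op 7 (move_right): buffer="yxmgggoxzy" (len 10), cursors c1@5 c2@7, authorship ...1.2....
Authorship (.=original, N=cursor N): . . . 1 . 2 . . . .
Index 3: author = 1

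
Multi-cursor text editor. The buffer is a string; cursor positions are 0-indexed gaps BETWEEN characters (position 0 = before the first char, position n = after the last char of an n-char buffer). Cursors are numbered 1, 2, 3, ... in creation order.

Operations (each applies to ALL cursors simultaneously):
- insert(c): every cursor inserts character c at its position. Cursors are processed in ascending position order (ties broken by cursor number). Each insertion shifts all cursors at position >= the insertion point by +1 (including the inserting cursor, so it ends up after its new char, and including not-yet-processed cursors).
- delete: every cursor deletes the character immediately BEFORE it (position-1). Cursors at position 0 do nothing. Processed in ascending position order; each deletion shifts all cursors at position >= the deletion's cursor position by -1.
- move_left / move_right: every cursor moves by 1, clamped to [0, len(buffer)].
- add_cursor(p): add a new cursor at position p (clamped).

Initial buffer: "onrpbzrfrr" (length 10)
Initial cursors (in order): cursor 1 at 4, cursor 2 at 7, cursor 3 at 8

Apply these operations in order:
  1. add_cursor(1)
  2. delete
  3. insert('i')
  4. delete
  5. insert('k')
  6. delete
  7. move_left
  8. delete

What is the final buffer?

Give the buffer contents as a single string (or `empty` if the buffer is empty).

Answer: zrr

Derivation:
After op 1 (add_cursor(1)): buffer="onrpbzrfrr" (len 10), cursors c4@1 c1@4 c2@7 c3@8, authorship ..........
After op 2 (delete): buffer="nrbzrr" (len 6), cursors c4@0 c1@2 c2@4 c3@4, authorship ......
After op 3 (insert('i')): buffer="inribziirr" (len 10), cursors c4@1 c1@4 c2@8 c3@8, authorship 4..1..23..
After op 4 (delete): buffer="nrbzrr" (len 6), cursors c4@0 c1@2 c2@4 c3@4, authorship ......
After op 5 (insert('k')): buffer="knrkbzkkrr" (len 10), cursors c4@1 c1@4 c2@8 c3@8, authorship 4..1..23..
After op 6 (delete): buffer="nrbzrr" (len 6), cursors c4@0 c1@2 c2@4 c3@4, authorship ......
After op 7 (move_left): buffer="nrbzrr" (len 6), cursors c4@0 c1@1 c2@3 c3@3, authorship ......
After op 8 (delete): buffer="zrr" (len 3), cursors c1@0 c2@0 c3@0 c4@0, authorship ...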